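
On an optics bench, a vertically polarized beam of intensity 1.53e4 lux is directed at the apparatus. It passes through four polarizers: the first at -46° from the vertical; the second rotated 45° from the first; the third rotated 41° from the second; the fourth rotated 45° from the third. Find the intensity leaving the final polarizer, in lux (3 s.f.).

I ≈ 1050 lux

I₁ = 1.53e4 lux · cos²(46°) = 7383 lux.
I₂ = I₁ · cos²(45°) = 7383 · 0.5 = 3692 lux.
I₃ = I₂ · cos²(41°) = 3692 · 0.5696 = 2103 lux.
I₄ = I₃ · cos²(45°) = 2103 · 0.5 = 1051 lux.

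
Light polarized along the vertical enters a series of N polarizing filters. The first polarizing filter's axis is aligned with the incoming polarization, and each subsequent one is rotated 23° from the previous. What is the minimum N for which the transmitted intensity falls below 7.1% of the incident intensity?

N = 17

First polarizer is aligned with the polarization: full transmission.
Each further stage multiplies by cos²(23°) = 0.8473.
After N polarizers: T = 0.8473^(N−1). Require T < 0.071 ⇒ N−1 > ln(0.071)/ln(0.8473) = 15.97, so N−1 ≥ 16 and N = 17.
Check: N=17 gives T = 0.0706 < 0.071; N=16 gives T = 0.08333.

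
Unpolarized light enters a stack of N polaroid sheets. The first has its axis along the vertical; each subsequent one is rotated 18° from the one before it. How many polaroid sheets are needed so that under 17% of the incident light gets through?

First polarizer halves the unpolarized light: factor 1/2.
Each further stage multiplies by cos²(18°) = 0.9045.
After N polarizers: T = 0.5·0.9045^(N−1). Require T < 0.17 ⇒ N−1 > ln(0.17/0.5)/ln(0.9045) = 10.75, so N−1 ≥ 11 and N = 12.
Check: N=12 gives T = 0.1658 < 0.17; N=11 gives T = 0.1833.

N = 12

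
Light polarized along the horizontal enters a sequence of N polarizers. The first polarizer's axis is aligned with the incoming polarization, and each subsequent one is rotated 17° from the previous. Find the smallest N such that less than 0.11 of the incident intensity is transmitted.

N = 26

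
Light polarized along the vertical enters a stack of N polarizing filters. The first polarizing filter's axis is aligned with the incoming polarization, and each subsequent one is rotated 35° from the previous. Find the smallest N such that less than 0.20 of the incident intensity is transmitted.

First polarizer is aligned with the polarization: full transmission.
Each further stage multiplies by cos²(35°) = 0.671.
After N polarizers: T = 0.671^(N−1). Require T < 0.20 ⇒ N−1 > ln(0.20)/ln(0.671) = 4.03, so N−1 ≥ 5 and N = 6.
Check: N=6 gives T = 0.136 < 0.20; N=5 gives T = 0.2027.

N = 6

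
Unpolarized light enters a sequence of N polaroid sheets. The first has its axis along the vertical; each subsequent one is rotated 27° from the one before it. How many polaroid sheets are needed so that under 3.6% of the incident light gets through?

N = 13

First polarizer halves the unpolarized light: factor 1/2.
Each further stage multiplies by cos²(27°) = 0.7939.
After N polarizers: T = 0.5·0.7939^(N−1). Require T < 0.036 ⇒ N−1 > ln(0.036/0.5)/ln(0.7939) = 11.40, so N−1 ≥ 12 and N = 13.
Check: N=13 gives T = 0.03134 < 0.036; N=12 gives T = 0.03948.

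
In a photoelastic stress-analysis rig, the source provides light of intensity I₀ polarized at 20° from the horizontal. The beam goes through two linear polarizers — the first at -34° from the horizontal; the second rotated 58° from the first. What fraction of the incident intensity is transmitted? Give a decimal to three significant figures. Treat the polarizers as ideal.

I₁ = I₀ cos²(-34° − 20°) = I₀ cos²(54°) = 0.3455 I₀.
I₂ = I₁ cos²(58°) = 0.3455 · 0.2808 I₀ = 0.09702 I₀.
Transmitted fraction = 0.09702.

≈ 0.0970 I₀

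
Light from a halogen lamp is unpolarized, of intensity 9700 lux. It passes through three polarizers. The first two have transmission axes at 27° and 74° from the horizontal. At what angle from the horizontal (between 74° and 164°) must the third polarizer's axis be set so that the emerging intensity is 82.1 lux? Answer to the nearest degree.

θ ≈ 153°

Unpolarized light through the first polarizer → I₁ = ½ I₀, now polarized at 27°.
I₂ = I₁ cos²(74° − 27°) = 0.5 I₀ · cos²(47°) = 0.2326 I₀.
Target fraction: 82.1 / 9700 lux = 0.008464 of I₀.
Need I₃/I₀ = 0.008464, so cos²(θ − 74°) = 0.008464 / 0.2326 = 0.03639.
θ − 74° = arccos(√0.03639) = 79.0°, giving θ ≈ 74 + 79.0 = 153.0°.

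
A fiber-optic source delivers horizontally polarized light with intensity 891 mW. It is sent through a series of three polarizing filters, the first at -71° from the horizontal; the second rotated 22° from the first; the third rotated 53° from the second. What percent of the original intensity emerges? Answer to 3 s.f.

≈ 3.30%

I₁ = 891 mW · cos²(71°) = 94.44 mW.
I₂ = I₁ · cos²(22°) = 94.44 · 0.8597 = 81.19 mW.
I₃ = I₂ · cos²(53°) = 81.19 · 0.3622 = 29.4 mW.
That is 3.3% of the incident intensity.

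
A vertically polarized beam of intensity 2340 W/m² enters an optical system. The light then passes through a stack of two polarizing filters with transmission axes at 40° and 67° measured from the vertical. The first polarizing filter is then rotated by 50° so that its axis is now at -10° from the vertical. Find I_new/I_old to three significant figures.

Before rotation:
By Malus's law, I₁ = I₀ cos²(40° − 0°) = I₀ cos²(40°) = 0.5868 I₀.
I₂ = I₁ cos²(67° − 40°) = 0.5868 I₀ · cos²(27°) = 0.4659 I₀.
After rotation:
I₁ = I₀ cos²(-10° − 0°) = I₀ cos²(10°) = 0.9698 I₀.
I₂ = I₁ cos²(67° + 10°) = 0.9698 I₀ · cos²(77°) = 0.04908 I₀.
Ratio = 0.04908 / 0.4659 = 0.1053.

I_new/I_old ≈ 0.105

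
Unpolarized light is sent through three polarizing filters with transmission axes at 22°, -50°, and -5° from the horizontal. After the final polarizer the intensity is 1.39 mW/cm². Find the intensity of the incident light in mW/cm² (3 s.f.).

I₀ ≈ 58.2 mW/cm²

Unpolarized light through the first polarizer → I₁ = ½ I₀, now polarized at 22°.
I₂ = I₁ cos²(-50° − 22°) = 0.5 I₀ · cos²(72°) = 0.04775 I₀.
I₃ = I₂ cos²(-5° + 50°) = 0.04775 I₀ · cos²(45°) = 0.02387 I₀.
So 1.39 mW/cm² = 0.02387 I₀, giving I₀ = 1.39/0.02387 = 58.23 mW/cm².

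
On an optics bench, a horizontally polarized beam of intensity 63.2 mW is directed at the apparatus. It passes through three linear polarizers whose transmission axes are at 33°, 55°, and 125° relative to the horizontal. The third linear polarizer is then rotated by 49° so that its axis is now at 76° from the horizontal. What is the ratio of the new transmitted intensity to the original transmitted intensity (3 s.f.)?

I_new/I_old ≈ 7.45

Before rotation:
I₁ = I₀ cos²(33° − 0°) = I₀ cos²(33°) = 0.7034 I₀.
I₂ = I₁ cos²(55° − 33°) = 0.7034 I₀ · cos²(22°) = 0.6047 I₀.
I₃ = I₂ cos²(125° − 55°) = 0.6047 I₀ · cos²(70°) = 0.07073 I₀.
After rotation:
I₁ = I₀ cos²(33° − 0°) = I₀ cos²(33°) = 0.7034 I₀.
I₂ = I₁ cos²(55° − 33°) = 0.7034 I₀ · cos²(22°) = 0.6047 I₀.
I₃ = I₂ cos²(76° − 55°) = 0.6047 I₀ · cos²(21°) = 0.527 I₀.
Ratio = 0.527 / 0.07073 = 7.451.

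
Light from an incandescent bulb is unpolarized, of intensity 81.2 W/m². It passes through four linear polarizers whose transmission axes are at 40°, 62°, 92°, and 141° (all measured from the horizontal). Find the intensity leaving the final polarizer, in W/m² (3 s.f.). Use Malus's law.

I ≈ 11.3 W/m²

Unpolarized light through the first polarizer → I₁ = 81.2 W/m²/2 = 40.6 W/m², polarized at 40°.
I₂ = I₁ · cos²(22°) = 40.6 · 0.8597 = 34.9 W/m².
I₃ = I₂ · cos²(30°) = 34.9 · 0.75 = 26.18 W/m².
I₄ = I₃ · cos²(49°) = 26.18 · 0.4304 = 11.27 W/m².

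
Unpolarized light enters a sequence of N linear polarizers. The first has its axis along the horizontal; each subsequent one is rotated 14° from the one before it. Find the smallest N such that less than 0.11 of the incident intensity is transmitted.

N = 27

First polarizer halves the unpolarized light: factor 1/2.
Each further stage multiplies by cos²(14°) = 0.9415.
After N polarizers: T = 0.5·0.9415^(N−1). Require T < 0.11 ⇒ N−1 > ln(0.11/0.5)/ln(0.9415) = 25.11, so N−1 ≥ 26 and N = 27.
Check: N=27 gives T = 0.1042 < 0.11; N=26 gives T = 0.1107.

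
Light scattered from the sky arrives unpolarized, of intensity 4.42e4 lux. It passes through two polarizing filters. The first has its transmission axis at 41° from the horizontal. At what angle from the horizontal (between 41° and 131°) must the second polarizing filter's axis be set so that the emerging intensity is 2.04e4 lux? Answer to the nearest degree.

Unpolarized light through the first polarizer → I₁ = ½ I₀, now polarized at 41°.
Target fraction: 2.04e4 / 4.42e4 lux = 0.4615 of I₀.
Need I₂/I₀ = 0.4615, so cos²(θ − 41°) = 0.4615 / 0.5 = 0.9231.
θ − 41° = arccos(√0.9231) = 16.1°, giving θ ≈ 41 + 16.1 = 57.1°.

θ ≈ 57°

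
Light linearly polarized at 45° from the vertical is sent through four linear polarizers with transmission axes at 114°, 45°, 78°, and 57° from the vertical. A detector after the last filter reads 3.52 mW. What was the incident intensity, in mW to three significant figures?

I₀ ≈ 348 mW

I₁ = I₀ cos²(114° − 45°) = I₀ cos²(69°) = 0.1284 I₀.
I₂ = I₁ cos²(45° − 114°) = 0.1284 I₀ · cos²(69°) = 0.01649 I₀.
I₃ = I₂ cos²(78° − 45°) = 0.01649 I₀ · cos²(33°) = 0.0116 I₀.
I₄ = I₃ cos²(57° − 78°) = 0.0116 I₀ · cos²(21°) = 0.01011 I₀.
So 3.52 mW = 0.01011 I₀, giving I₀ = 3.52/0.01011 = 348.1 mW.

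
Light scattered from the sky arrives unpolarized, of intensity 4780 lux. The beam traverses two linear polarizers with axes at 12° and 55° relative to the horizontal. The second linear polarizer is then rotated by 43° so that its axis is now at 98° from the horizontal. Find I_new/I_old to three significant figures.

I_new/I_old ≈ 0.00910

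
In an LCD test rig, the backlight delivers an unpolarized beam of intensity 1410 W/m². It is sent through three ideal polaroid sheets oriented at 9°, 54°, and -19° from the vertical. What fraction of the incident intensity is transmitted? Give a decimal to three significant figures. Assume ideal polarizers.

I/I₀ ≈ 0.0214

Unpolarized light through the first polarizer → I₁ = 1410 W/m²/2 = 705 W/m², polarized at 9°.
I₂ = I₁ · cos²(45°) = 705 · 0.5 = 352.5 W/m².
I₃ = I₂ · cos²(73°) = 352.5 · 0.08548 = 30.13 W/m².
Transmitted fraction = 0.02137.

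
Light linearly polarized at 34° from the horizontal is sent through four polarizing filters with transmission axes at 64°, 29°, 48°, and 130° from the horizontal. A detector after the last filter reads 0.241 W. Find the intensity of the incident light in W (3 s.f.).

I₀ ≈ 27.7 W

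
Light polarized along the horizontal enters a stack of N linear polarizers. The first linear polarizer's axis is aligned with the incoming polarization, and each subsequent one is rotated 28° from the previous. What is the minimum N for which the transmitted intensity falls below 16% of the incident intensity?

N = 9

First polarizer is aligned with the polarization: full transmission.
Each further stage multiplies by cos²(28°) = 0.7796.
After N polarizers: T = 0.7796^(N−1). Require T < 0.16 ⇒ N−1 > ln(0.16)/ln(0.7796) = 7.36, so N−1 ≥ 8 and N = 9.
Check: N=9 gives T = 0.1364 < 0.16; N=8 gives T = 0.175.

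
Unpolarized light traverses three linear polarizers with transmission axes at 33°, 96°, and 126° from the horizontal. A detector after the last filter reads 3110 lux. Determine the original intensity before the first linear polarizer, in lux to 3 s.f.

Unpolarized light through the first polarizer → I₁ = ½ I₀, now polarized at 33°.
I₂ = I₁ cos²(96° − 33°) = 0.5 I₀ · cos²(63°) = 0.1031 I₀.
I₃ = I₂ cos²(126° − 96°) = 0.1031 I₀ · cos²(30°) = 0.07729 I₀.
So 3110 lux = 0.07729 I₀, giving I₀ = 3110/0.07729 = 4.024e+04 lux.

I₀ ≈ 4.02e4 lux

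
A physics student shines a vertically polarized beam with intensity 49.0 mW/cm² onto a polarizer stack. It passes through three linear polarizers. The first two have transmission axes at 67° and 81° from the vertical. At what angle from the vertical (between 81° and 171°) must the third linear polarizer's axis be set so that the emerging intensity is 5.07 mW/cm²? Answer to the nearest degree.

θ ≈ 113°

I₁ = I₀ cos²(67° − 0°) = I₀ cos²(67°) = 0.1527 I₀.
I₂ = I₁ cos²(81° − 67°) = 0.1527 I₀ · cos²(14°) = 0.1437 I₀.
Target fraction: 5.07 / 49.0 mW/cm² = 0.1035 of I₀.
Need I₃/I₀ = 0.1035, so cos²(θ − 81°) = 0.1035 / 0.1437 = 0.7199.
θ − 81° = arccos(√0.7199) = 32.0°, giving θ ≈ 81 + 32.0 = 113.0°.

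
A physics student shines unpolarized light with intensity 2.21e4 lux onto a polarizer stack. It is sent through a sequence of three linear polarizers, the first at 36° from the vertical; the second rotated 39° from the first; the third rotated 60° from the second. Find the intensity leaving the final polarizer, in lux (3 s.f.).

I ≈ 1670 lux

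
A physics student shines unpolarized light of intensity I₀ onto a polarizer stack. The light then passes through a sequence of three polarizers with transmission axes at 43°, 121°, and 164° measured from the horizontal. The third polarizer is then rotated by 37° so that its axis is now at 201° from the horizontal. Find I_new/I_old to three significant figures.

I_new/I_old ≈ 0.0564

Before rotation:
Unpolarized light through the first polarizer → I₁ = ½ I₀, now polarized at 43°.
I₂ = I₁ cos²(121° − 43°) = 0.5 I₀ · cos²(78°) = 0.02161 I₀.
I₃ = I₂ cos²(164° − 121°) = 0.02161 I₀ · cos²(43°) = 0.01156 I₀.
After rotation:
Unpolarized light through the first polarizer → I₁ = ½ I₀, now polarized at 43°.
I₂ = I₁ cos²(121° − 43°) = 0.5 I₀ · cos²(78°) = 0.02161 I₀.
I₃ = I₂ cos²(201° − 121°) = 0.02161 I₀ · cos²(80°) = 0.0006517 I₀.
Ratio = 0.0006517 / 0.01156 = 0.05637.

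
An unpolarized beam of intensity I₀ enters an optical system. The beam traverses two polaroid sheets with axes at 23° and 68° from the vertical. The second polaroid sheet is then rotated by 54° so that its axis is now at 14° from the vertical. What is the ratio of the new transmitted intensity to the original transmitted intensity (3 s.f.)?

I_new/I_old ≈ 1.95

Before rotation:
Unpolarized light through the first polarizer → I₁ = ½ I₀, now polarized at 23°.
I₂ = I₁ cos²(68° − 23°) = 0.5 I₀ · cos²(45°) = 0.25 I₀.
After rotation:
Unpolarized light through the first polarizer → I₁ = ½ I₀, now polarized at 23°.
I₂ = I₁ cos²(14° − 23°) = 0.5 I₀ · cos²(9°) = 0.4878 I₀.
Ratio = 0.4878 / 0.25 = 1.951.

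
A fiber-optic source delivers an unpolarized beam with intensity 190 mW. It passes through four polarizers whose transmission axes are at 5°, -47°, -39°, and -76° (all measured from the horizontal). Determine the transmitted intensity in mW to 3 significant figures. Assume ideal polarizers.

I ≈ 22.5 mW

Unpolarized light through the first polarizer → I₁ = 190 mW/2 = 95 mW, polarized at 5°.
I₂ = I₁ · cos²(52°) = 95 · 0.379 = 36.01 mW.
I₃ = I₂ · cos²(8°) = 36.01 · 0.9806 = 35.31 mW.
I₄ = I₃ · cos²(37°) = 35.31 · 0.6378 = 22.52 mW.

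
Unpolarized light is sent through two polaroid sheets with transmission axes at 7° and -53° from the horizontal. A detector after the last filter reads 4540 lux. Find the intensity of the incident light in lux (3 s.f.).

Unpolarized light through the first polarizer → I₁ = ½ I₀, now polarized at 7°.
I₂ = I₁ cos²(-53° − 7°) = 0.5 I₀ · cos²(60°) = 0.125 I₀.
So 4540 lux = 0.125 I₀, giving I₀ = 4540/0.125 = 3.632e+04 lux.

I₀ ≈ 3.63e4 lux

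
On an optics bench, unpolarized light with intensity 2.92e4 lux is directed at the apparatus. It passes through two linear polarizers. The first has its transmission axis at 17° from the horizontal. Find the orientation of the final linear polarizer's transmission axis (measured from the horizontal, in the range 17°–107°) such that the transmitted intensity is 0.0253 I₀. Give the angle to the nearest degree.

θ ≈ 94°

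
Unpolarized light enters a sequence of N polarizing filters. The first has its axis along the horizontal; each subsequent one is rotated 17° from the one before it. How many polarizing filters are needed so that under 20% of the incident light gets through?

First polarizer halves the unpolarized light: factor 1/2.
Each further stage multiplies by cos²(17°) = 0.9145.
After N polarizers: T = 0.5·0.9145^(N−1). Require T < 0.20 ⇒ N−1 > ln(0.20/0.5)/ln(0.9145) = 10.25, so N−1 ≥ 11 and N = 12.
Check: N=12 gives T = 0.1871 < 0.20; N=11 gives T = 0.2046.

N = 12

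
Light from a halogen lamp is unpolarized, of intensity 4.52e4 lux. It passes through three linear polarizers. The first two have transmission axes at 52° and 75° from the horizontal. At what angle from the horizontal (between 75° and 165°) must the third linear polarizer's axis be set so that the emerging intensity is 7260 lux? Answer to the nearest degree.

Unpolarized light through the first polarizer → I₁ = ½ I₀, now polarized at 52°.
I₂ = I₁ cos²(75° − 52°) = 0.5 I₀ · cos²(23°) = 0.4237 I₀.
Target fraction: 7260 / 4.52e4 lux = 0.1606 of I₀.
Need I₃/I₀ = 0.1606, so cos²(θ − 75°) = 0.1606 / 0.4237 = 0.3791.
θ − 75° = arccos(√0.3791) = 52.0°, giving θ ≈ 75 + 52.0 = 127.0°.

θ ≈ 127°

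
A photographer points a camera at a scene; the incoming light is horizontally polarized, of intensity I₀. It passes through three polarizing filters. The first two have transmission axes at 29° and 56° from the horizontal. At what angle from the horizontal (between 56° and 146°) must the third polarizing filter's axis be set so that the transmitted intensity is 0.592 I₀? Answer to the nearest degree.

θ ≈ 65°

I₁ = I₀ cos²(29° − 0°) = I₀ cos²(29°) = 0.765 I₀.
I₂ = I₁ cos²(56° − 29°) = 0.765 I₀ · cos²(27°) = 0.6073 I₀.
Need I₃/I₀ = 0.592, so cos²(θ − 56°) = 0.592 / 0.6073 = 0.9748.
θ − 56° = arccos(√0.9748) = 9.1°, giving θ ≈ 56 + 9.1 = 65.1°.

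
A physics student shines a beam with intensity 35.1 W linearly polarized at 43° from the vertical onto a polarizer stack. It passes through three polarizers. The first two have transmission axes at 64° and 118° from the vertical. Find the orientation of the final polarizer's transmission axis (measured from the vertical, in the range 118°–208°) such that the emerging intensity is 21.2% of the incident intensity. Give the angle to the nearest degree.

By Malus's law, I₁ = I₀ cos²(64° − 43°) = I₀ cos²(21°) = 0.8716 I₀.
I₂ = I₁ cos²(118° − 64°) = 0.8716 I₀ · cos²(54°) = 0.3011 I₀.
Need I₃/I₀ = 0.212, so cos²(θ − 118°) = 0.212 / 0.3011 = 0.704.
θ − 118° = arccos(√0.704) = 33.0°, giving θ ≈ 118 + 33.0 = 151.0°.

θ ≈ 151°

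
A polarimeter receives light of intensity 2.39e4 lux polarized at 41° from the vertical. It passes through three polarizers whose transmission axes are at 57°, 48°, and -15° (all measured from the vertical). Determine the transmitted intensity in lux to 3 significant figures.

I₁ = 2.39e4 lux · cos²(16°) = 2.208e+04 lux.
I₂ = I₁ · cos²(9°) = 2.208e+04 · 0.9755 = 2.154e+04 lux.
I₃ = I₂ · cos²(63°) = 2.154e+04 · 0.2061 = 4440 lux.

I ≈ 4440 lux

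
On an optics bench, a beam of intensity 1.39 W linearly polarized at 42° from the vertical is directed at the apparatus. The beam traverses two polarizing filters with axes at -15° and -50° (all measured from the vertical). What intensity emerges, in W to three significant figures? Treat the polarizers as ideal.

I₁ = 1.39 W · cos²(57°) = 0.4123 W.
I₂ = I₁ · cos²(35°) = 0.4123 · 0.671 = 0.2767 W.

I ≈ 0.277 W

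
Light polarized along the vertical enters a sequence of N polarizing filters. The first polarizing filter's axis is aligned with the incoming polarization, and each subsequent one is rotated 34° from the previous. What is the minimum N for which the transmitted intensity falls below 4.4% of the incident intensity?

First polarizer is aligned with the polarization: full transmission.
Each further stage multiplies by cos²(34°) = 0.6873.
After N polarizers: T = 0.6873^(N−1). Require T < 0.044 ⇒ N−1 > ln(0.044)/ln(0.6873) = 8.33, so N−1 ≥ 9 and N = 10.
Check: N=10 gives T = 0.03422 < 0.044; N=9 gives T = 0.0498.

N = 10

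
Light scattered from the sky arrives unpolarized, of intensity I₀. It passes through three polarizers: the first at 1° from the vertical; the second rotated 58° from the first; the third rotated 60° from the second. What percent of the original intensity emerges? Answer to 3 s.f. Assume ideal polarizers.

≈ 3.51%

Unpolarized light through the first polarizer → I₁ = ½ I₀, now polarized at 1°.
I₂ = I₁ cos²(58°) = 0.5 · 0.2808 I₀ = 0.1404 I₀.
I₃ = I₂ cos²(60°) = 0.1404 · 0.25 I₀ = 0.0351 I₀.
That is 3.51% of the incident intensity.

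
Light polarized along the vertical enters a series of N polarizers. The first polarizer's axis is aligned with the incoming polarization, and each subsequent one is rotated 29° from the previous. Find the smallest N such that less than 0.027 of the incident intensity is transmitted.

N = 15

First polarizer is aligned with the polarization: full transmission.
Each further stage multiplies by cos²(29°) = 0.765.
After N polarizers: T = 0.765^(N−1). Require T < 0.027 ⇒ N−1 > ln(0.027)/ln(0.765) = 13.48, so N−1 ≥ 14 and N = 15.
Check: N=15 gives T = 0.02349 < 0.027; N=14 gives T = 0.03071.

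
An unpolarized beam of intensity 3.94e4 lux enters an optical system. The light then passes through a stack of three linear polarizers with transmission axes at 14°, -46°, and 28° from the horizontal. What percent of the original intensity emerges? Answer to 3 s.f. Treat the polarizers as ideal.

≈ 0.950%

Unpolarized light through the first polarizer → I₁ = 3.94e4 lux/2 = 1.97e+04 lux, polarized at 14°.
I₂ = I₁ · cos²(60°) = 1.97e+04 · 0.25 = 4925 lux.
I₃ = I₂ · cos²(74°) = 4925 · 0.07598 = 374.2 lux.
That is 0.9497% of the incident intensity.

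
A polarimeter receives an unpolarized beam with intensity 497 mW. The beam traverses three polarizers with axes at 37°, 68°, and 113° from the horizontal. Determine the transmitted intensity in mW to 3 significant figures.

Unpolarized light through the first polarizer → I₁ = 497 mW/2 = 248.5 mW, polarized at 37°.
I₂ = I₁ · cos²(31°) = 248.5 · 0.7347 = 182.6 mW.
I₃ = I₂ · cos²(45°) = 182.6 · 0.5 = 91.29 mW.

I ≈ 91.3 mW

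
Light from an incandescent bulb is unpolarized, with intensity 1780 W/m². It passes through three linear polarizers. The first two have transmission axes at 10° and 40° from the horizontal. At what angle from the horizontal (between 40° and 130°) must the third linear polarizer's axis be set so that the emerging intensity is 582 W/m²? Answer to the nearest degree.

θ ≈ 61°

Unpolarized light through the first polarizer → I₁ = ½ I₀, now polarized at 10°.
I₂ = I₁ cos²(40° − 10°) = 0.5 I₀ · cos²(30°) = 0.375 I₀.
Target fraction: 582 / 1780 W/m² = 0.327 of I₀.
Need I₃/I₀ = 0.327, so cos²(θ − 40°) = 0.327 / 0.375 = 0.8719.
θ − 40° = arccos(√0.8719) = 21.0°, giving θ ≈ 40 + 21.0 = 61.0°.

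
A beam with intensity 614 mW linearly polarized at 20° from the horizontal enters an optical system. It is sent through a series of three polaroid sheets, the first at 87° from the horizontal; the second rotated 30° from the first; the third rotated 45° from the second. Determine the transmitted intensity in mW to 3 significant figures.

I₁ = 614 mW · cos²(67°) = 93.74 mW.
I₂ = I₁ · cos²(30°) = 93.74 · 0.75 = 70.3 mW.
I₃ = I₂ · cos²(45°) = 70.3 · 0.5 = 35.15 mW.

I ≈ 35.2 mW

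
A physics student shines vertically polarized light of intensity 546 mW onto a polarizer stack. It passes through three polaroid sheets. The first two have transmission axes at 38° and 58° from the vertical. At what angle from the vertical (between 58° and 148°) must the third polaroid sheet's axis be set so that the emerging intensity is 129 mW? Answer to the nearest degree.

I₁ = I₀ cos²(38° − 0°) = I₀ cos²(38°) = 0.621 I₀.
I₂ = I₁ cos²(58° − 38°) = 0.621 I₀ · cos²(20°) = 0.5483 I₀.
Target fraction: 129 / 546 mW = 0.2363 of I₀.
Need I₃/I₀ = 0.2363, so cos²(θ − 58°) = 0.2363 / 0.5483 = 0.4309.
θ − 58° = arccos(√0.4309) = 49.0°, giving θ ≈ 58 + 49.0 = 107.0°.

θ ≈ 107°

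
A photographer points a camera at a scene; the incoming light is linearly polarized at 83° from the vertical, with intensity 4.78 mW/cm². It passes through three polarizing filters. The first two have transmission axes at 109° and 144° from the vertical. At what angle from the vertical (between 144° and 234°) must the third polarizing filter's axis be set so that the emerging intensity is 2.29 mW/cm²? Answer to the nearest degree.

θ ≈ 164°

By Malus's law, I₁ = I₀ cos²(109° − 83°) = I₀ cos²(26°) = 0.8078 I₀.
I₂ = I₁ cos²(144° − 109°) = 0.8078 I₀ · cos²(35°) = 0.5421 I₀.
Target fraction: 2.29 / 4.78 mW/cm² = 0.4791 of I₀.
Need I₃/I₀ = 0.4791, so cos²(θ − 144°) = 0.4791 / 0.5421 = 0.8838.
θ − 144° = arccos(√0.8838) = 19.9°, giving θ ≈ 144 + 19.9 = 163.9°.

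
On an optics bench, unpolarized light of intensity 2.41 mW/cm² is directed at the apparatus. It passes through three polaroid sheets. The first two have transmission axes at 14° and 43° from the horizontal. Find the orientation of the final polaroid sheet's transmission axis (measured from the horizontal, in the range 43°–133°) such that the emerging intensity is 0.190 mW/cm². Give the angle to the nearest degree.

θ ≈ 106°

Unpolarized light through the first polarizer → I₁ = ½ I₀, now polarized at 14°.
I₂ = I₁ cos²(43° − 14°) = 0.5 I₀ · cos²(29°) = 0.3825 I₀.
Target fraction: 0.190 / 2.41 mW/cm² = 0.07884 of I₀.
Need I₃/I₀ = 0.07884, so cos²(θ − 43°) = 0.07884 / 0.3825 = 0.2061.
θ − 43° = arccos(√0.2061) = 63.0°, giving θ ≈ 43 + 63.0 = 106.0°.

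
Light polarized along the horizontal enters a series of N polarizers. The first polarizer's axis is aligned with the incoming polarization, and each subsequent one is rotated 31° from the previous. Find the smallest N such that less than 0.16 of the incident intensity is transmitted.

First polarizer is aligned with the polarization: full transmission.
Each further stage multiplies by cos²(31°) = 0.7347.
After N polarizers: T = 0.7347^(N−1). Require T < 0.16 ⇒ N−1 > ln(0.16)/ln(0.7347) = 5.95, so N−1 ≥ 6 and N = 7.
Check: N=7 gives T = 0.1573 < 0.16; N=6 gives T = 0.2141.

N = 7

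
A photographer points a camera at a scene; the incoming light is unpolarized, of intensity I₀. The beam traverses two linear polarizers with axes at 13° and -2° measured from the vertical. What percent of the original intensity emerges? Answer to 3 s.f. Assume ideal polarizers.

≈ 46.7%

Unpolarized light through the first polarizer → I₁ = ½ I₀, now polarized at 13°.
I₂ = I₁ cos²(-2° − 13°) = 0.5 I₀ · cos²(15°) = 0.4665 I₀.
That is 46.65% of the incident intensity.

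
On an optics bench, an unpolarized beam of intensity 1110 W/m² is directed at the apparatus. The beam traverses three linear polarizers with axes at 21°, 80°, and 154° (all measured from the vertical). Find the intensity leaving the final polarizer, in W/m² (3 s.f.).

Unpolarized light through the first polarizer → I₁ = 1110 W/m²/2 = 555 W/m², polarized at 21°.
I₂ = I₁ · cos²(59°) = 555 · 0.2653 = 147.2 W/m².
I₃ = I₂ · cos²(74°) = 147.2 · 0.07598 = 11.19 W/m².

I ≈ 11.2 W/m²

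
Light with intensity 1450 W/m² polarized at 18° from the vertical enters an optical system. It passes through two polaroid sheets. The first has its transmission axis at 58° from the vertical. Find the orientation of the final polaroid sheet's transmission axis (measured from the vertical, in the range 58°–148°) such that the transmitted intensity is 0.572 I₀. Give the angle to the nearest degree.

I₁ = I₀ cos²(58° − 18°) = I₀ cos²(40°) = 0.5868 I₀.
Need I₂/I₀ = 0.572, so cos²(θ − 58°) = 0.572 / 0.5868 = 0.9747.
θ − 58° = arccos(√0.9747) = 9.1°, giving θ ≈ 58 + 9.1 = 67.1°.

θ ≈ 67°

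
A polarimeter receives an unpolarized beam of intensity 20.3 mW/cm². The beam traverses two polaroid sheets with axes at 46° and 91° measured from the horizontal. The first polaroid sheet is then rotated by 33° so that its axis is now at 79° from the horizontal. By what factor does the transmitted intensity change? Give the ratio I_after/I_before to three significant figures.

I_new/I_old ≈ 1.91

Before rotation:
Unpolarized light through the first polarizer → I₁ = ½ I₀, now polarized at 46°.
I₂ = I₁ cos²(91° − 46°) = 0.5 I₀ · cos²(45°) = 0.25 I₀.
After rotation:
Unpolarized light through the first polarizer → I₁ = ½ I₀, now polarized at 79°.
I₂ = I₁ cos²(91° − 79°) = 0.5 I₀ · cos²(12°) = 0.4784 I₀.
Ratio = 0.4784 / 0.25 = 1.914.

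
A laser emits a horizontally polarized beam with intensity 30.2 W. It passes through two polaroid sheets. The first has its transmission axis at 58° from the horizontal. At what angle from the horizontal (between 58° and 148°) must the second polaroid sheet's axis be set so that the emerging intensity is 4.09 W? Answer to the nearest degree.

θ ≈ 104°

I₁ = I₀ cos²(58° − 0°) = I₀ cos²(58°) = 0.2808 I₀.
Target fraction: 4.09 / 30.2 W = 0.1354 of I₀.
Need I₂/I₀ = 0.1354, so cos²(θ − 58°) = 0.1354 / 0.2808 = 0.4823.
θ − 58° = arccos(√0.4823) = 46.0°, giving θ ≈ 58 + 46.0 = 104.0°.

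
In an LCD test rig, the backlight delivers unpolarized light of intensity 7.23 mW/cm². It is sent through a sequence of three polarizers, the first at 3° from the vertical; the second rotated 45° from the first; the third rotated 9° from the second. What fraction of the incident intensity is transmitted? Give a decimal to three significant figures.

Unpolarized light through the first polarizer → I₁ = 7.23 mW/cm²/2 = 3.615 mW/cm², polarized at 3°.
I₂ = I₁ · cos²(45°) = 3.615 · 0.5 = 1.808 mW/cm².
I₃ = I₂ · cos²(9°) = 1.808 · 0.9755 = 1.763 mW/cm².
Transmitted fraction = 0.2439.

I/I₀ ≈ 0.244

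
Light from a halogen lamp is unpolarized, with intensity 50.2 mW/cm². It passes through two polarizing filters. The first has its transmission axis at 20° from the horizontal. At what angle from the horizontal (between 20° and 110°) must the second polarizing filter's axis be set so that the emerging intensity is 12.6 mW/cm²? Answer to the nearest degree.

Unpolarized light through the first polarizer → I₁ = ½ I₀, now polarized at 20°.
Target fraction: 12.6 / 50.2 mW/cm² = 0.251 of I₀.
Need I₂/I₀ = 0.251, so cos²(θ − 20°) = 0.251 / 0.5 = 0.502.
θ − 20° = arccos(√0.502) = 44.9°, giving θ ≈ 20 + 44.9 = 64.9°.

θ ≈ 65°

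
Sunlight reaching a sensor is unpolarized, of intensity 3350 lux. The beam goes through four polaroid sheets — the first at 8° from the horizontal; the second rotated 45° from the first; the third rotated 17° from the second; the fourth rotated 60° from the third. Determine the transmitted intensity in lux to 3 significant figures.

Unpolarized light through the first polarizer → I₁ = 3350 lux/2 = 1675 lux, polarized at 8°.
I₂ = I₁ · cos²(45°) = 1675 · 0.5 = 837.5 lux.
I₃ = I₂ · cos²(17°) = 837.5 · 0.9145 = 765.9 lux.
I₄ = I₃ · cos²(60°) = 765.9 · 0.25 = 191.5 lux.

I ≈ 191 lux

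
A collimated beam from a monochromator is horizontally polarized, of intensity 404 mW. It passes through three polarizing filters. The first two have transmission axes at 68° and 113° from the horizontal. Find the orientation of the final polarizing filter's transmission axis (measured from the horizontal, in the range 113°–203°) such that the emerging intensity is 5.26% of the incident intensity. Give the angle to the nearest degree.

θ ≈ 143°

I₁ = I₀ cos²(68° − 0°) = I₀ cos²(68°) = 0.1403 I₀.
I₂ = I₁ cos²(113° − 68°) = 0.1403 I₀ · cos²(45°) = 0.07017 I₀.
Need I₃/I₀ = 0.0526, so cos²(θ − 113°) = 0.0526 / 0.07017 = 0.7497.
θ − 113° = arccos(√0.7497) = 30.0°, giving θ ≈ 113 + 30.0 = 143.0°.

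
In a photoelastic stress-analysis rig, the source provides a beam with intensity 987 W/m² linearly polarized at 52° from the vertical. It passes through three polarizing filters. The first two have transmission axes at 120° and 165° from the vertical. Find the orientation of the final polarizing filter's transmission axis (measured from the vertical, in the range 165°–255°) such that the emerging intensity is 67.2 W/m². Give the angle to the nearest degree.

θ ≈ 175°

By Malus's law, I₁ = I₀ cos²(120° − 52°) = I₀ cos²(68°) = 0.1403 I₀.
I₂ = I₁ cos²(165° − 120°) = 0.1403 I₀ · cos²(45°) = 0.07017 I₀.
Target fraction: 67.2 / 987 W/m² = 0.06809 of I₀.
Need I₃/I₀ = 0.06809, so cos²(θ − 165°) = 0.06809 / 0.07017 = 0.9704.
θ − 165° = arccos(√0.9704) = 9.9°, giving θ ≈ 165 + 9.9 = 174.9°.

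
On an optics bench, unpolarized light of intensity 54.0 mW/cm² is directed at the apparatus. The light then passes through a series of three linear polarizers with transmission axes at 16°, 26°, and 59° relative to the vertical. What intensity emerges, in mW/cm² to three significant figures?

Unpolarized light through the first polarizer → I₁ = 54.0 mW/cm²/2 = 27 mW/cm², polarized at 16°.
I₂ = I₁ · cos²(10°) = 27 · 0.9698 = 26.19 mW/cm².
I₃ = I₂ · cos²(33°) = 26.19 · 0.7034 = 18.42 mW/cm².

I ≈ 18.4 mW/cm²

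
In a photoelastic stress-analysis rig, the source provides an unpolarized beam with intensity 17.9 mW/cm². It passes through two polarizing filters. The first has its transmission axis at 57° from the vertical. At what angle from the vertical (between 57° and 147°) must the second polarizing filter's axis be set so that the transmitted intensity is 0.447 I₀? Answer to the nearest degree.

θ ≈ 76°

Unpolarized light through the first polarizer → I₁ = ½ I₀, now polarized at 57°.
Need I₂/I₀ = 0.447, so cos²(θ − 57°) = 0.447 / 0.5 = 0.894.
θ − 57° = arccos(√0.894) = 19.0°, giving θ ≈ 57 + 19.0 = 76.0°.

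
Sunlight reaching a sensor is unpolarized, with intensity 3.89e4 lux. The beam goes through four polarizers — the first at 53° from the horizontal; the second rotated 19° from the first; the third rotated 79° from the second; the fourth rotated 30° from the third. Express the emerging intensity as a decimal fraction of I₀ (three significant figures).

I/I₀ ≈ 0.0122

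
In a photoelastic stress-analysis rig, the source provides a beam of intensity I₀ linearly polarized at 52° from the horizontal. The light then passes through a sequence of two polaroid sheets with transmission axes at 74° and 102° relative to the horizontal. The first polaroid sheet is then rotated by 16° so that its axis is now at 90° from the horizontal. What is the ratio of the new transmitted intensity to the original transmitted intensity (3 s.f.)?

I_new/I_old ≈ 0.886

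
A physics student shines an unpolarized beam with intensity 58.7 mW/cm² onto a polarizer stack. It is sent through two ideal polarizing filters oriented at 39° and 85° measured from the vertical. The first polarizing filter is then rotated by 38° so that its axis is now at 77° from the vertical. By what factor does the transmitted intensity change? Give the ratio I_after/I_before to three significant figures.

Before rotation:
Unpolarized light through the first polarizer → I₁ = ½ I₀, now polarized at 39°.
I₂ = I₁ cos²(85° − 39°) = 0.5 I₀ · cos²(46°) = 0.2413 I₀.
After rotation:
Unpolarized light through the first polarizer → I₁ = ½ I₀, now polarized at 77°.
I₂ = I₁ cos²(85° − 77°) = 0.5 I₀ · cos²(8°) = 0.4903 I₀.
Ratio = 0.4903 / 0.2413 = 2.032.

I_new/I_old ≈ 2.03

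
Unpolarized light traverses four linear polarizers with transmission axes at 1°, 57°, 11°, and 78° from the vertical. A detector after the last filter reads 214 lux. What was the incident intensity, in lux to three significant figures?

Unpolarized light through the first polarizer → I₁ = ½ I₀, now polarized at 1°.
I₂ = I₁ cos²(57° − 1°) = 0.5 I₀ · cos²(56°) = 0.1563 I₀.
I₃ = I₂ cos²(11° − 57°) = 0.1563 I₀ · cos²(46°) = 0.07545 I₀.
I₄ = I₃ cos²(78° − 11°) = 0.07545 I₀ · cos²(67°) = 0.01152 I₀.
So 214 lux = 0.01152 I₀, giving I₀ = 214/0.01152 = 1.858e+04 lux.

I₀ ≈ 1.86e4 lux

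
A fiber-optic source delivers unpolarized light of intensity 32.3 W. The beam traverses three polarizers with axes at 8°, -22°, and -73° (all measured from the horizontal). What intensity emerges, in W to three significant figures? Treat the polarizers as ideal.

I ≈ 4.80 W

Unpolarized light through the first polarizer → I₁ = 32.3 W/2 = 16.15 W, polarized at 8°.
I₂ = I₁ · cos²(30°) = 16.15 · 0.75 = 12.11 W.
I₃ = I₂ · cos²(51°) = 12.11 · 0.396 = 4.797 W.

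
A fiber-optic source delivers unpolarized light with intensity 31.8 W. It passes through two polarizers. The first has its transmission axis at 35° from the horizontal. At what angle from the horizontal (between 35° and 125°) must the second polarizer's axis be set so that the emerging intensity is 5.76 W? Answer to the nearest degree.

θ ≈ 88°

Unpolarized light through the first polarizer → I₁ = ½ I₀, now polarized at 35°.
Target fraction: 5.76 / 31.8 W = 0.1811 of I₀.
Need I₂/I₀ = 0.1811, so cos²(θ − 35°) = 0.1811 / 0.5 = 0.3623.
θ − 35° = arccos(√0.3623) = 53.0°, giving θ ≈ 35 + 53.0 = 88.0°.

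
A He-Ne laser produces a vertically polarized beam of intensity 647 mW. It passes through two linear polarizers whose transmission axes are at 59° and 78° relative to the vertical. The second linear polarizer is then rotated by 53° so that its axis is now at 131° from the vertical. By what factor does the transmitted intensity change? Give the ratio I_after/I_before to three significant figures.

I_new/I_old ≈ 0.107

Before rotation:
I₁ = I₀ cos²(59° − 0°) = I₀ cos²(59°) = 0.2653 I₀.
I₂ = I₁ cos²(78° − 59°) = 0.2653 I₀ · cos²(19°) = 0.2371 I₀.
After rotation:
I₁ = I₀ cos²(59° − 0°) = I₀ cos²(59°) = 0.2653 I₀.
I₂ = I₁ cos²(131° − 59°) = 0.2653 I₀ · cos²(72°) = 0.02533 I₀.
Ratio = 0.02533 / 0.2371 = 0.1068.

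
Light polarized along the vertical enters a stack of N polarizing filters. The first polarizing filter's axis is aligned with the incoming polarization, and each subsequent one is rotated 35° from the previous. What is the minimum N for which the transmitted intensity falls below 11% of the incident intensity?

First polarizer is aligned with the polarization: full transmission.
Each further stage multiplies by cos²(35°) = 0.671.
After N polarizers: T = 0.671^(N−1). Require T < 0.11 ⇒ N−1 > ln(0.11)/ln(0.671) = 5.53, so N−1 ≥ 6 and N = 7.
Check: N=7 gives T = 0.09128 < 0.11; N=6 gives T = 0.136.

N = 7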